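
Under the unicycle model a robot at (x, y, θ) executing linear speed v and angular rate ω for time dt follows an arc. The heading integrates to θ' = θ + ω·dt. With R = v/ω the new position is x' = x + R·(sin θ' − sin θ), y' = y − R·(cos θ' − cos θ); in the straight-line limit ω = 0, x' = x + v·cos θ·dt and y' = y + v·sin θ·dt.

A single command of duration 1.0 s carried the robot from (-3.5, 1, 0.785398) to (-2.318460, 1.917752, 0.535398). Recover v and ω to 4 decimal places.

v = 1.5000, ω = -0.2500

Δθ = 0.535398 − 0.785398 = -0.250000
ω = Δθ/dt = -0.250000/1.0 = -0.2500
R = Δx/(sin θ' − sin θ) = -6.0000
v = R·ω = -6.0000·-0.2500 = 1.5000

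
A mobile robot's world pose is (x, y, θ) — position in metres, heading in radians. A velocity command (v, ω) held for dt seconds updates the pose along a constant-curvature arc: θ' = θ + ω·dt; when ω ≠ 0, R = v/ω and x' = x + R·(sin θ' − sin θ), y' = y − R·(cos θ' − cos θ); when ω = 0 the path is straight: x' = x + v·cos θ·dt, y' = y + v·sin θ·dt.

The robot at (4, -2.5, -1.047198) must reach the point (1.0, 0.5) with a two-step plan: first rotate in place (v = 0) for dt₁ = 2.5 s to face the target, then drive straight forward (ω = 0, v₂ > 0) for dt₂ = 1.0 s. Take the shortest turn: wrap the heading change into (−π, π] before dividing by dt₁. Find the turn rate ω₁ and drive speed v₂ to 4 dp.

heading to target = atan2(0.5−-2.5, 1−4) = 2.3562
Δθ = wrap(2.3562 − -1.0472) = -2.8798; ω₁ = Δθ/dt₁ = -1.1519
distance = √((1−4)² + (0.5−-2.5)²) = 4.2426; v₂ = distance/dt₂ = 4.2426

ω₁ = -1.1519, v₂ = 4.2426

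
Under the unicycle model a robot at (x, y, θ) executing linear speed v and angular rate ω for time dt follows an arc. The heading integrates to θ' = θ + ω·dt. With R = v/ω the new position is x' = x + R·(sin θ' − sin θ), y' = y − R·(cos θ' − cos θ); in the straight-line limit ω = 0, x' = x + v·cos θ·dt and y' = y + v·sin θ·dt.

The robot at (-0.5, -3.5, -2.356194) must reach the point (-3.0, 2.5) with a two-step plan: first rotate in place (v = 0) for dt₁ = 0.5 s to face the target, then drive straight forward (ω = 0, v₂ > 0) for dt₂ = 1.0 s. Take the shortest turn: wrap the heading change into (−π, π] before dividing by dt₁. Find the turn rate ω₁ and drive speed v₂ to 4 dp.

ω₁ = -3.9228, v₂ = 6.5000

heading to target = atan2(2.5−-3.5, -3−-0.5) = 1.9656
Δθ = wrap(1.9656 − -2.3562) = -1.9614; ω₁ = Δθ/dt₁ = -3.9228
distance = √((-3−-0.5)² + (2.5−-3.5)²) = 6.5000; v₂ = distance/dt₂ = 6.5000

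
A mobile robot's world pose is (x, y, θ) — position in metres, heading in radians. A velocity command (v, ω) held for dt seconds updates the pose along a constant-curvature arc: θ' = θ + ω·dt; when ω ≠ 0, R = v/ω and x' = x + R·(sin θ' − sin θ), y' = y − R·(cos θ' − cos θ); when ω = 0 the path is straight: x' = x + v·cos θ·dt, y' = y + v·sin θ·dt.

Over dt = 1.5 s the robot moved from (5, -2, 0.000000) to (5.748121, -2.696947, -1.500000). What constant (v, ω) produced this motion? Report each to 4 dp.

v = 0.7500, ω = -1.0000

Δθ = -1.500000 − 0.000000 = -1.500000
ω = Δθ/dt = -1.500000/1.5 = -1.0000
R = Δx/(sin θ' − sin θ) = -0.7500
v = R·ω = -0.7500·-1.0000 = 0.7500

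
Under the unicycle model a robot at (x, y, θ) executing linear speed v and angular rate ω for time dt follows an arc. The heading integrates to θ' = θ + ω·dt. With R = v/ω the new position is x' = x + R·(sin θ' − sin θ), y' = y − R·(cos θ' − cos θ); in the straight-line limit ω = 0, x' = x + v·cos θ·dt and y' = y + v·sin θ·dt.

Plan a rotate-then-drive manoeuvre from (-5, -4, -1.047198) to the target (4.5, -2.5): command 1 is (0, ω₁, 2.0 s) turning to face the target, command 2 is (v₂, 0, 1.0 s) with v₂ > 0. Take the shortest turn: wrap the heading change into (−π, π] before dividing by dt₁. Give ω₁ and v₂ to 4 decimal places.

ω₁ = 0.6019, v₂ = 9.6177

heading to target = atan2(-2.5−-4, 4.5−-5) = 0.1566
Δθ = wrap(0.1566 − -1.0472) = 1.2038; ω₁ = Δθ/dt₁ = 0.6019
distance = √((4.5−-5)² + (-2.5−-4)²) = 9.6177; v₂ = distance/dt₂ = 9.6177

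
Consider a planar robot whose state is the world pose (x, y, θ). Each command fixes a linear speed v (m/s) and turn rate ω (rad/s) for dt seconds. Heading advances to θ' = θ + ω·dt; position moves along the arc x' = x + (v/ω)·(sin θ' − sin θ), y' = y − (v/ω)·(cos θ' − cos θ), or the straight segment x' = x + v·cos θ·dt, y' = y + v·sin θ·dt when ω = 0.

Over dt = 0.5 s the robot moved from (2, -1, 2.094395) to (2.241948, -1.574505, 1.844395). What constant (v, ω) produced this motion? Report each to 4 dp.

v = -1.2500, ω = -0.5000

Δθ = 1.844395 − 2.094395 = -0.250000
ω = Δθ/dt = -0.250000/0.5 = -0.5000
R = −Δy/(cos θ' − cos θ) = 2.5000
v = R·ω = 2.5000·-0.5000 = -1.2500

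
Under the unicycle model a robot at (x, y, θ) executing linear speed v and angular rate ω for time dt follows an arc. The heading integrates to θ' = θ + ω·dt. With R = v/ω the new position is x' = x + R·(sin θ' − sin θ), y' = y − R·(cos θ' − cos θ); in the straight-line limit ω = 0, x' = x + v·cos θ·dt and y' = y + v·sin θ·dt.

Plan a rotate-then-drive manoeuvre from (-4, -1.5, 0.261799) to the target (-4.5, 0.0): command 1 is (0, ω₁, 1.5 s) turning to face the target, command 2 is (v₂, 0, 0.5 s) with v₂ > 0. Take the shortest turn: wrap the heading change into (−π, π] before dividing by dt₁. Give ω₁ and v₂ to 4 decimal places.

ω₁ = 1.0872, v₂ = 3.1623

heading to target = atan2(0−-1.5, -4.5−-4) = 1.8925
Δθ = wrap(1.8925 − 0.2618) = 1.6307; ω₁ = Δθ/dt₁ = 1.0872
distance = √((-4.5−-4)² + (0−-1.5)²) = 1.5811; v₂ = distance/dt₂ = 3.1623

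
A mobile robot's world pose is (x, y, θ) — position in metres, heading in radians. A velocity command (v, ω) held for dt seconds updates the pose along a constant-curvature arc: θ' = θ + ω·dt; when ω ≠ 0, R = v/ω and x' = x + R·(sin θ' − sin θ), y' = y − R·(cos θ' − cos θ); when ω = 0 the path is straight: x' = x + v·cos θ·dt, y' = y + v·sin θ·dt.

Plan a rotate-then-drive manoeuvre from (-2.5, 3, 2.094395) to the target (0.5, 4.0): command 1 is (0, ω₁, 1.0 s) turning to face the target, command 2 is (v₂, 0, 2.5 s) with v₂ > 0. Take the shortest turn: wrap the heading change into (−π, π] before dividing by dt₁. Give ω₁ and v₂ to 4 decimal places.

ω₁ = -1.7726, v₂ = 1.2649

heading to target = atan2(4−3, 0.5−-2.5) = 0.3218
Δθ = wrap(0.3218 − 2.0944) = -1.7726; ω₁ = Δθ/dt₁ = -1.7726
distance = √((0.5−-2.5)² + (4−3)²) = 3.1623; v₂ = distance/dt₂ = 1.2649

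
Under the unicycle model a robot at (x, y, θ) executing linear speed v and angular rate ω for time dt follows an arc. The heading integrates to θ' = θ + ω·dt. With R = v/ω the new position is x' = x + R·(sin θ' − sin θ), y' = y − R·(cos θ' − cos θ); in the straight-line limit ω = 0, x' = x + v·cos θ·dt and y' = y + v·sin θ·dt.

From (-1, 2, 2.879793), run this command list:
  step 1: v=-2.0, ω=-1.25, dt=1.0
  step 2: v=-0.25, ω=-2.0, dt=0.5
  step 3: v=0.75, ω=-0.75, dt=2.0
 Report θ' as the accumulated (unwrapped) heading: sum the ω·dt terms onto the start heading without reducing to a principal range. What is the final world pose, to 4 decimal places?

(1.4854, 0.2770, -0.8702)

step 1: θ'=1.6298 (R=1.6000) → pose (0.1831, 0.5489, 1.6298)
step 2: θ'=0.6298 (R=0.1250) → pose (0.1319, 0.4405, 0.6298)
step 3: θ'=-0.8702 (R=-1.0000) → pose (1.4854, 0.2770, -0.8702)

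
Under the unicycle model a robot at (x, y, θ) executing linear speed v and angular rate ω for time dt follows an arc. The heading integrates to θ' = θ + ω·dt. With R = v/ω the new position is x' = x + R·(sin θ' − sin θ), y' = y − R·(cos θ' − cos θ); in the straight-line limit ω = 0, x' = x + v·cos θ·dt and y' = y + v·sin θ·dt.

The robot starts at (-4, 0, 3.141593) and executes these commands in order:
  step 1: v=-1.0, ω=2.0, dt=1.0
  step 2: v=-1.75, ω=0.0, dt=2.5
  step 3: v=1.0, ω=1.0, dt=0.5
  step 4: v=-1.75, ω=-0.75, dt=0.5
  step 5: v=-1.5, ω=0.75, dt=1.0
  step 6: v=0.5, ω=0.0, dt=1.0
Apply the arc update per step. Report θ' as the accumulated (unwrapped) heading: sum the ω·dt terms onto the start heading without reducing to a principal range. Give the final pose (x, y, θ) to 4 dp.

(-6.3342, 5.6877, 6.0166)

step 1: θ'=5.1416 (R=-0.5000) → pose (-3.5454, 0.7081, 5.1416)
step 2: θ'=5.1416 (straight) → pose (-5.3660, 4.6862, 5.1416)
step 3: θ'=5.6416 (R=1.0000) → pose (-5.0552, 4.3013, 5.6416)
step 4: θ'=5.2666 (R=2.3333) → pose (-5.6428, 4.9426, 5.2666)
step 5: θ'=6.0166 (R=-2.0000) → pose (-6.8166, 5.8194, 6.0166)
step 6: θ'=6.0166 (straight) → pose (-6.3342, 5.6877, 6.0166)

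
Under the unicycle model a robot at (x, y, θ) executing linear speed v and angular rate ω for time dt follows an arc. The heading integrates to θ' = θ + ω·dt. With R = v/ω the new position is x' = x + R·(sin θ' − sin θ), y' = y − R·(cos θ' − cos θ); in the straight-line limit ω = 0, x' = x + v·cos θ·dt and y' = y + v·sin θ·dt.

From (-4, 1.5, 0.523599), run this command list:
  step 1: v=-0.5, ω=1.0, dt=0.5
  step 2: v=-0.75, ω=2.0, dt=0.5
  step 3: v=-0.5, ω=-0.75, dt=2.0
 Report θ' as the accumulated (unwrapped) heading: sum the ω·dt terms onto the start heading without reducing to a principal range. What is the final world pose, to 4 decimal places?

step 1: θ'=1.0236 (R=-0.5000) → pose (-4.1770, 1.3271, 1.0236)
step 2: θ'=2.0236 (R=-0.3750) → pose (-4.1940, 0.9680, 2.0236)
step 3: θ'=0.5236 (R=0.6667) → pose (-4.4601, 0.0990, 0.5236)

(-4.4601, 0.0990, 0.5236)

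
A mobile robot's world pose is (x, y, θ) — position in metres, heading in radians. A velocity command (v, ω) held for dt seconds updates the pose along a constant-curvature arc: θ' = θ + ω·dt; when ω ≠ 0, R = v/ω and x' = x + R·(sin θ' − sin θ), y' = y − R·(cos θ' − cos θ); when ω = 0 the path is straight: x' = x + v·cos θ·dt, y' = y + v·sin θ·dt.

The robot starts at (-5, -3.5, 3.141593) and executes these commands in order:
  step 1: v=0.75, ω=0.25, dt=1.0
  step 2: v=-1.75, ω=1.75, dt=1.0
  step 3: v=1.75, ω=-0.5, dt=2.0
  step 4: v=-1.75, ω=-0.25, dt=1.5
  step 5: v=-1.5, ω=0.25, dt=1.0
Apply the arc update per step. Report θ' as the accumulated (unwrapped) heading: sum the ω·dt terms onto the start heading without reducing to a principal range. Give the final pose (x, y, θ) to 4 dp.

step 1: θ'=3.3916 (R=3.0000) → pose (-5.7422, -3.5933, 3.3916)
step 2: θ'=5.1416 (R=-1.0000) → pose (-5.0803, -2.2082, 5.1416)
step 3: θ'=4.1416 (R=-3.5000) → pose (-5.3177, -5.5558, 4.1416)
step 4: θ'=3.7666 (R=7.0000) → pose (-3.5231, -3.6611, 3.7666)
step 5: θ'=4.0166 (R=-6.0000) → pose (-2.4284, -2.6414, 4.0166)

(-2.4284, -2.6414, 4.0166)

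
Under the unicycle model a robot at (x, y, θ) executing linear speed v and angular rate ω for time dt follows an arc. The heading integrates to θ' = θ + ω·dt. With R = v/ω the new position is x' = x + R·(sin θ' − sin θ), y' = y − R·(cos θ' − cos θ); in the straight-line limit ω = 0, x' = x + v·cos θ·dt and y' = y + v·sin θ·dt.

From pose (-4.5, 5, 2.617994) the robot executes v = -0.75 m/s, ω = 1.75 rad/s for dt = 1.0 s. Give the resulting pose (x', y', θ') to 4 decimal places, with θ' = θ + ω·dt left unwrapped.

(-3.8823, 5.2265, 4.3680)

θ' = 2.6180 + 1.75·1.0 = 4.3680
R = v/ω = -0.75/1.75 = -0.4286
x' = -4.5 + -0.4286·(sin 4.3680 − sin 2.6180) = -3.8823
y' = 5 − -0.4286·(cos 4.3680 − cos 2.6180) = 5.2265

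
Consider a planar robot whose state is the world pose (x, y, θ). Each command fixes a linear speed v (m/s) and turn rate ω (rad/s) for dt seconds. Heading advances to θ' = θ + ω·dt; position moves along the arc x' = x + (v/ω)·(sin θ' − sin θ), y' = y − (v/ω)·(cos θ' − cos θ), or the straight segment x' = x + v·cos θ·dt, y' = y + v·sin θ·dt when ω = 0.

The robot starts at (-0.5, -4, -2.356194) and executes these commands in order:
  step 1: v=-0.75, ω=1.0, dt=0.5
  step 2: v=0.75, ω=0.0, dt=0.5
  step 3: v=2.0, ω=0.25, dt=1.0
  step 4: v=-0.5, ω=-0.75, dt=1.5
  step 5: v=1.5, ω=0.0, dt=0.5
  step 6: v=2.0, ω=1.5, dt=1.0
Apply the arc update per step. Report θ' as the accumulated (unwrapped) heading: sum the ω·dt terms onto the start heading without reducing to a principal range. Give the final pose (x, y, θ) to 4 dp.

(-1.7475, -7.3881, -1.2312)

step 1: θ'=-1.8562 (R=-0.7500) → pose (-0.3107, -3.6808, -1.8562)
step 2: θ'=-1.8562 (straight) → pose (-0.4162, -4.0407, -1.8562)
step 3: θ'=-1.6062 (R=8.0000) → pose (-0.7348, -6.0098, -1.6062)
step 4: θ'=-2.7312 (R=0.6667) → pose (-0.3346, -5.4221, -2.7312)
step 5: θ'=-2.7312 (straight) → pose (-1.0223, -5.7214, -2.7312)
step 6: θ'=-1.2312 (R=1.3333) → pose (-1.7475, -7.3881, -1.2312)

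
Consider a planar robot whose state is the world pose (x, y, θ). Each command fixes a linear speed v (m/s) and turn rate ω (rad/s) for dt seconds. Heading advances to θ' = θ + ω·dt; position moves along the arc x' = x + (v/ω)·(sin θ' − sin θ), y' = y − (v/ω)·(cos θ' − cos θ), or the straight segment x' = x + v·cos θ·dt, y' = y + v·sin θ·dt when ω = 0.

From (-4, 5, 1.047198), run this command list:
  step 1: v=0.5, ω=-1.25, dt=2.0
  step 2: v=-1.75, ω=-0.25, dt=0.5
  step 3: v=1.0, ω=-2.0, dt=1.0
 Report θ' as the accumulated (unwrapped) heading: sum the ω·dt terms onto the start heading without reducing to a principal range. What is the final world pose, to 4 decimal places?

step 1: θ'=-1.4528 (R=-0.4000) → pose (-3.2564, 4.8471, -1.4528)
step 2: θ'=-1.5778 (R=7.0000) → pose (-3.3049, 5.7202, -1.5778)
step 3: θ'=-3.5778 (R=-0.5000) → pose (-4.0161, 5.2705, -3.5778)

(-4.0161, 5.2705, -3.5778)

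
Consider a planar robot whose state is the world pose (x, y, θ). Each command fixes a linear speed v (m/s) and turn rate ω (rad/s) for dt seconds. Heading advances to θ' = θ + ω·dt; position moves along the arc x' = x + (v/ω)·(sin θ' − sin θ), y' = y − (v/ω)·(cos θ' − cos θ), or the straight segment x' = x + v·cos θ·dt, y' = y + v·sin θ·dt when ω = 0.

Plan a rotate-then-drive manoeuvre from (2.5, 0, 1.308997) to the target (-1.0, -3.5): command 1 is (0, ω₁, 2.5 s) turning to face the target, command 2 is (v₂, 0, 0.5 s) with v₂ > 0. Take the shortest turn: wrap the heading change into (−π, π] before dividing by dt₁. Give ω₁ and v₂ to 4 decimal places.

heading to target = atan2(-3.5−0, -1−2.5) = -2.3562
Δθ = wrap(-2.3562 − 1.3090) = 2.6180; ω₁ = Δθ/dt₁ = 1.0472
distance = √((-1−2.5)² + (-3.5−0)²) = 4.9497; v₂ = distance/dt₂ = 9.8995

ω₁ = 1.0472, v₂ = 9.8995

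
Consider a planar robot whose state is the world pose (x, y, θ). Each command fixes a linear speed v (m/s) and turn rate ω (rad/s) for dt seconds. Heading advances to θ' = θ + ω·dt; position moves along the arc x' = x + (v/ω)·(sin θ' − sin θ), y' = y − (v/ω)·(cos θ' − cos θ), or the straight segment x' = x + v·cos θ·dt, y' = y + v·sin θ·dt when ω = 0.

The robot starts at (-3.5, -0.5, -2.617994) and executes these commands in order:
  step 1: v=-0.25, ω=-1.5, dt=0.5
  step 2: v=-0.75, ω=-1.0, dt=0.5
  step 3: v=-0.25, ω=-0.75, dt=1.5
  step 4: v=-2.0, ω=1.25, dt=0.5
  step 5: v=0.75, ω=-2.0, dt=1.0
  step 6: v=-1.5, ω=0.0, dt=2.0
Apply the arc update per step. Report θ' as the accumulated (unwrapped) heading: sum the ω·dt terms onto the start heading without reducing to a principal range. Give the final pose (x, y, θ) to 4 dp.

step 1: θ'=-3.3680 (R=0.1667) → pose (-3.3793, -0.4819, -3.3680)
step 2: θ'=-3.8680 (R=0.7500) → pose (-3.0495, -0.6521, -3.8680)
step 3: θ'=-4.9930 (R=0.3333) → pose (-2.9506, -0.9936, -4.9930)
step 4: θ'=-4.3680 (R=-1.6000) → pose (-2.9192, -1.9769, -4.3680)
step 5: θ'=-6.3680 (R=-0.3750) → pose (-2.5345, -1.4767, -6.3680)
step 6: θ'=-6.3680 (straight) → pose (-5.5237, -1.2225, -6.3680)

(-5.5237, -1.2225, -6.3680)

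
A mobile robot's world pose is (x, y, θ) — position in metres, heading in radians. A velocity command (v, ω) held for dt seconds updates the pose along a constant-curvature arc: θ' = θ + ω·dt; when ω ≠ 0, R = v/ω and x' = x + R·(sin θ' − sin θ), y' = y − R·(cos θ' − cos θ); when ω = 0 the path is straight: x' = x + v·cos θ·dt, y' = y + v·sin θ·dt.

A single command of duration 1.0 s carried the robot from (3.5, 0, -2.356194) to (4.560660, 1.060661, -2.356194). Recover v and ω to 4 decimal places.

v = -1.5000, ω = 0.0000

Δθ = -2.356194 − -2.356194 = 0.000000
ω = Δθ/dt = 0.000000/1.0 = 0.0000
ω = 0 → v = (Δx·cos θ + Δy·sin θ)/dt = -1.5000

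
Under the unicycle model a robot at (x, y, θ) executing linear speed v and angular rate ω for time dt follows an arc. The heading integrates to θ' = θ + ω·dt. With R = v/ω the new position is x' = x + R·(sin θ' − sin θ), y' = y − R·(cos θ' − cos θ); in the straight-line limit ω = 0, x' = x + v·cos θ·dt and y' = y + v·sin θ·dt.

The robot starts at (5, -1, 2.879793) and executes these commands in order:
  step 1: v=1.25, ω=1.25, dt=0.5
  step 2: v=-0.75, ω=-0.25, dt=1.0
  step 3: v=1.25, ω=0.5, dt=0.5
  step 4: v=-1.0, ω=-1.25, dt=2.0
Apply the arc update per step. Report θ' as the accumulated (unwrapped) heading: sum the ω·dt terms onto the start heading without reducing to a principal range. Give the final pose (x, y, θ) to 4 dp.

step 1: θ'=3.5048 (R=1.0000) → pose (4.3859, -1.0312, 3.5048)
step 2: θ'=3.2548 (R=3.0000) → pose (5.1128, -0.8547, 3.2548)
step 3: θ'=3.5048 (R=2.5000) → pose (4.5071, -1.0017, 3.5048)
step 4: θ'=1.0048 (R=0.8000) → pose (5.4665, -2.1786, 1.0048)

(5.4665, -2.1786, 1.0048)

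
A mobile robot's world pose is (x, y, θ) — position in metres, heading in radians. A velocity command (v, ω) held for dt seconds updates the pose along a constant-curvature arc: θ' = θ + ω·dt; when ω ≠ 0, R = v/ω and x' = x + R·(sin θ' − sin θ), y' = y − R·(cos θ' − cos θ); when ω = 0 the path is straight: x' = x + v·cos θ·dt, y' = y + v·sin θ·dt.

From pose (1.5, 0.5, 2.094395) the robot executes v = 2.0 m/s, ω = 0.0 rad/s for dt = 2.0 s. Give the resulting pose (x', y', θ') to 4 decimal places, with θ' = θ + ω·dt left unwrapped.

(-0.5000, 3.9641, 2.0944)

θ' = 2.0944 + 0.0·2.0 = 2.0944
ω = 0 → straight: x' = 1.5 + 2.0·cos(2.0944)·2.0 = -0.5000
y' = 0.5 + 2.0·sin(2.0944)·2.0 = 3.9641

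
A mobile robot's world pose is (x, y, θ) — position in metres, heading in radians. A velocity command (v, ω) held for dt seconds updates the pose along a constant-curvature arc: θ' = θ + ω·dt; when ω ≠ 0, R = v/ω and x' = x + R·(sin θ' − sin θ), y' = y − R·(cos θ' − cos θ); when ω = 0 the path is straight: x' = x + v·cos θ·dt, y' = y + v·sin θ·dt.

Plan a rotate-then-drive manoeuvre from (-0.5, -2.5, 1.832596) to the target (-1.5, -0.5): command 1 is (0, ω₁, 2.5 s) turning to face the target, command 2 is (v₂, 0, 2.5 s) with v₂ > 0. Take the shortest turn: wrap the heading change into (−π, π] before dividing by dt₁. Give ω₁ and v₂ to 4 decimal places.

heading to target = atan2(-0.5−-2.5, -1.5−-0.5) = 2.0344
Δθ = wrap(2.0344 − 1.8326) = 0.2018; ω₁ = Δθ/dt₁ = 0.0807
distance = √((-1.5−-0.5)² + (-0.5−-2.5)²) = 2.2361; v₂ = distance/dt₂ = 0.8944

ω₁ = 0.0807, v₂ = 0.8944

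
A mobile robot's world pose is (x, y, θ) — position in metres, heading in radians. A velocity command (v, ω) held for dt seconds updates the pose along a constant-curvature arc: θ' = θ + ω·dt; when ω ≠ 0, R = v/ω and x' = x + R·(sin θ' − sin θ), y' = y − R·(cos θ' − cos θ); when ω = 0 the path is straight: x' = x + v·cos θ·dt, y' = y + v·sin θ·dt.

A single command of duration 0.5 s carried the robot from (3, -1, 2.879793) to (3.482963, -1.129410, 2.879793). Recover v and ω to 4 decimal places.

v = -1.0000, ω = 0.0000

Δθ = 2.879793 − 2.879793 = 0.000000
ω = Δθ/dt = 0.000000/0.5 = 0.0000
ω = 0 → v = (Δx·cos θ + Δy·sin θ)/dt = -1.0000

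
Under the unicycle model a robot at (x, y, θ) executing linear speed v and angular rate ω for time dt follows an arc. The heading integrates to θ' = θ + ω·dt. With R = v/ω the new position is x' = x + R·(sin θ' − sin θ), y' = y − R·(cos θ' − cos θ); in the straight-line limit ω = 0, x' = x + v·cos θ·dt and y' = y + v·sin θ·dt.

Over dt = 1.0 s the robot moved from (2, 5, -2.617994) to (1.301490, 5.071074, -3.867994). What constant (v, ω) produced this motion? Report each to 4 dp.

v = 0.7500, ω = -1.2500

Δθ = -3.867994 − -2.617994 = -1.250000
ω = Δθ/dt = -1.250000/1.0 = -1.2500
R = Δx/(sin θ' − sin θ) = -0.6000
v = R·ω = -0.6000·-1.2500 = 0.7500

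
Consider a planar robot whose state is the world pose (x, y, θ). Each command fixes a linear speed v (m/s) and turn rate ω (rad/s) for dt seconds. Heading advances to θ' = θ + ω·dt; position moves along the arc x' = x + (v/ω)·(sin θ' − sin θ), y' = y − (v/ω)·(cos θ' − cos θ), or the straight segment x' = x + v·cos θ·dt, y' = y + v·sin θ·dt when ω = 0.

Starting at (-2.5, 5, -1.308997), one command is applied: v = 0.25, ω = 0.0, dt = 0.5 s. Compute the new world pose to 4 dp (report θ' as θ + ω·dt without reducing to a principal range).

(-2.4676, 4.8793, -1.3090)

θ' = -1.3090 + 0.0·0.5 = -1.3090
ω = 0 → straight: x' = -2.5 + 0.25·cos(-1.3090)·0.5 = -2.4676
y' = 5 + 0.25·sin(-1.3090)·0.5 = 4.8793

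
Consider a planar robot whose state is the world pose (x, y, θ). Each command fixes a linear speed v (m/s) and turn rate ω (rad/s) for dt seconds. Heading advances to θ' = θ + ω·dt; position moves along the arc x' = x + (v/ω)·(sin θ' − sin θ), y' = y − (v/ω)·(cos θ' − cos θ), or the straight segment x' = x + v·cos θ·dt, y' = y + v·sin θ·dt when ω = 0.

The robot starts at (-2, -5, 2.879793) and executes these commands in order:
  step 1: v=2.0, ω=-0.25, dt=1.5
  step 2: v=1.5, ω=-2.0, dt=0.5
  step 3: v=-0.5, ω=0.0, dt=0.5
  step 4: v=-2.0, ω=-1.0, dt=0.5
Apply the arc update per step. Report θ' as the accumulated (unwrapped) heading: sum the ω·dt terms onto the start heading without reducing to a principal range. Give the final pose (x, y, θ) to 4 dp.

step 1: θ'=2.5048 (R=-8.0000) → pose (-4.6864, -3.7046, 2.5048)
step 2: θ'=1.5048 (R=-0.7500) → pose (-4.9888, -3.0521, 1.5048)
step 3: θ'=1.5048 (straight) → pose (-5.0053, -3.3016, 1.5048)
step 4: θ'=1.0048 (R=2.0000) → pose (-5.3129, -4.2422, 1.0048)

(-5.3129, -4.2422, 1.0048)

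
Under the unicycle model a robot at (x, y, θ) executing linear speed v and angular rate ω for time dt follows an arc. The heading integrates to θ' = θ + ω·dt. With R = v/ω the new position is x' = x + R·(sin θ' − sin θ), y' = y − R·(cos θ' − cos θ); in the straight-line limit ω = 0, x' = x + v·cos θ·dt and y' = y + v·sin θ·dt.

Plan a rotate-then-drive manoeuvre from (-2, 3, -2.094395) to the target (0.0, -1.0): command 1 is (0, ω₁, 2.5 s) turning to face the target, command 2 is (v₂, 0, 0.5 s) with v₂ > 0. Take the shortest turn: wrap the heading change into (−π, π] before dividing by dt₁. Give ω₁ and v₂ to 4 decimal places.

heading to target = atan2(-1−3, 0−-2) = -1.1071
Δθ = wrap(-1.1071 − -2.0944) = 0.9872; ω₁ = Δθ/dt₁ = 0.3949
distance = √((0−-2)² + (-1−3)²) = 4.4721; v₂ = distance/dt₂ = 8.9443

ω₁ = 0.3949, v₂ = 8.9443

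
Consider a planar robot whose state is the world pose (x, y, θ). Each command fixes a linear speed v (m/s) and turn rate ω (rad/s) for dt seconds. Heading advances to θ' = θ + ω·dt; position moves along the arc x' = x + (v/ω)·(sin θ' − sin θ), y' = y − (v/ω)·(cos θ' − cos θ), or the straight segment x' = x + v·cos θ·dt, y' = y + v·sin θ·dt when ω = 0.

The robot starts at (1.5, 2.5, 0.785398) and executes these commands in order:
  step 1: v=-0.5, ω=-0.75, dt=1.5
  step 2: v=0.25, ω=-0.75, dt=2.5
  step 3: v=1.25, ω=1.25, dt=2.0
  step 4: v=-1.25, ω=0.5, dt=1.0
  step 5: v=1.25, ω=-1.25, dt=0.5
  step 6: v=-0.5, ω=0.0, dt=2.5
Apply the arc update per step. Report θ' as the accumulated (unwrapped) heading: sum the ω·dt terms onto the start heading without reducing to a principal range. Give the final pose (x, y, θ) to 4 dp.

step 1: θ'=-0.3396 (R=0.6667) → pose (0.8065, 2.3428, -0.3396)
step 2: θ'=-2.2146 (R=-0.3333) → pose (0.9621, 1.8284, -2.2146)
step 3: θ'=0.2854 (R=1.0000) → pose (2.0434, 0.2686, 0.2854)
step 4: θ'=0.7854 (R=-2.5000) → pose (0.9795, -0.3625, 0.7854)
step 5: θ'=0.1604 (R=-1.0000) → pose (1.5269, -0.0824, 0.1604)
step 6: θ'=0.1604 (straight) → pose (0.2930, -0.2820, 0.1604)

(0.2930, -0.2820, 0.1604)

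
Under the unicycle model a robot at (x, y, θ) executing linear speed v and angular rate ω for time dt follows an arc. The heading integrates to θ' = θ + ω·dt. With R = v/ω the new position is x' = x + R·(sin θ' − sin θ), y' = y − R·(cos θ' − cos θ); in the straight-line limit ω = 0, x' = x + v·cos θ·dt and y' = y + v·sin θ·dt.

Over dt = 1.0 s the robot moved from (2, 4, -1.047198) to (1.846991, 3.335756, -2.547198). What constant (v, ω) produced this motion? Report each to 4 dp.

v = 0.7500, ω = -1.5000

Δθ = -2.547198 − -1.047198 = -1.500000
ω = Δθ/dt = -1.500000/1.0 = -1.5000
R = −Δy/(cos θ' − cos θ) = -0.5000
v = R·ω = -0.5000·-1.5000 = 0.7500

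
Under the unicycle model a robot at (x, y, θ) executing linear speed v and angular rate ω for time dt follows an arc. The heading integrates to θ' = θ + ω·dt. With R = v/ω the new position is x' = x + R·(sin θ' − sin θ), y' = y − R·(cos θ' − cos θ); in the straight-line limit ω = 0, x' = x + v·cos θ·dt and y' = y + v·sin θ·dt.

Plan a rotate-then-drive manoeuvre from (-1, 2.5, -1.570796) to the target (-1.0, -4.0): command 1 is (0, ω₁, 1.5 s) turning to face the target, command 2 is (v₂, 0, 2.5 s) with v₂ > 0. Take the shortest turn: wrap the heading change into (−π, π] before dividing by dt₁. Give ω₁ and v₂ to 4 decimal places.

ω₁ = 0.0000, v₂ = 2.6000

heading to target = atan2(-4−2.5, -1−-1) = -1.5708
Δθ = wrap(-1.5708 − -1.5708) = 0.0000; ω₁ = Δθ/dt₁ = 0.0000
distance = √((-1−-1)² + (-4−2.5)²) = 6.5000; v₂ = distance/dt₂ = 2.6000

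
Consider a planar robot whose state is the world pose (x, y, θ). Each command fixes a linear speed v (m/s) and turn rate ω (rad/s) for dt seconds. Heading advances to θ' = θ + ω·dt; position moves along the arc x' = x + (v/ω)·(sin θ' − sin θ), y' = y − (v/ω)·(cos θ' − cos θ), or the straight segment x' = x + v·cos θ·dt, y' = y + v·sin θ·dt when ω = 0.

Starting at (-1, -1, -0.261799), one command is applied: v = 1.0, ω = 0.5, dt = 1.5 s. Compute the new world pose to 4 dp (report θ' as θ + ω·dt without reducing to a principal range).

θ' = -0.2618 + 0.5·1.5 = 0.4882
R = v/ω = 1.0/0.5 = 2.0000
x' = -1 + 2.0000·(sin 0.4882 − sin -0.2618) = 0.4557
y' = -1 − 2.0000·(cos 0.4882 − cos -0.2618) = -0.8345

(0.4557, -0.8345, 0.4882)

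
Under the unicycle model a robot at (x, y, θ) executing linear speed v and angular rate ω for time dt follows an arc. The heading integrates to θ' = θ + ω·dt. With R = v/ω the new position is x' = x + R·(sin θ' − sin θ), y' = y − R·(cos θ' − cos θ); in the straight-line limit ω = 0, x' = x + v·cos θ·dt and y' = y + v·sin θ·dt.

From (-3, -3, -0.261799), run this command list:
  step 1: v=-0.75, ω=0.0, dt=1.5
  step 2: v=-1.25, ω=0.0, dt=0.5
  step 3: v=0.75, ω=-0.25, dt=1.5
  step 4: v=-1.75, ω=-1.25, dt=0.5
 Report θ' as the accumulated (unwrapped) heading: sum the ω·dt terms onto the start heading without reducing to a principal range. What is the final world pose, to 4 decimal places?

(-4.1842, -2.3330, -1.2618)

step 1: θ'=-0.2618 (straight) → pose (-4.0867, -2.7088, -0.2618)
step 2: θ'=-0.2618 (straight) → pose (-4.6904, -2.5471, -0.2618)
step 3: θ'=-0.6368 (R=-3.0000) → pose (-3.6830, -3.0328, -0.6368)
step 4: θ'=-1.2618 (R=1.4000) → pose (-4.1842, -2.3330, -1.2618)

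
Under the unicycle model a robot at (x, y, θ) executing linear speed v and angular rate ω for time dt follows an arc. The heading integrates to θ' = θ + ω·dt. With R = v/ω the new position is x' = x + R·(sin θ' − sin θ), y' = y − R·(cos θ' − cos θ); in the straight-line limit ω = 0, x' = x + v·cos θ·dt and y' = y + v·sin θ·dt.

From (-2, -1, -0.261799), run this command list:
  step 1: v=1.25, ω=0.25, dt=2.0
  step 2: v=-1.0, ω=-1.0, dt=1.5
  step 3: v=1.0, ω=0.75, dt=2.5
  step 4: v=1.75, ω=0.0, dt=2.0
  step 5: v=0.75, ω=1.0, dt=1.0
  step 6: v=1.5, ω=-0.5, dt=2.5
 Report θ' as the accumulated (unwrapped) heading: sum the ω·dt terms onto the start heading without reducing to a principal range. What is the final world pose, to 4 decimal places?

step 1: θ'=0.2382 (R=5.0000) → pose (0.4739, -1.0292, 0.2382)
step 2: θ'=-1.2618 (R=1.0000) → pose (-0.7147, -0.3615, -1.2618)
step 3: θ'=0.6132 (R=1.3333) → pose (1.3228, -1.0465, 0.6132)
step 4: θ'=0.6132 (straight) → pose (4.1851, 0.9677, 0.6132)
step 5: θ'=1.6132 (R=0.7500) → pose (4.5028, 1.6129, 1.6132)
step 6: θ'=0.3632 (R=-3.0000) → pose (6.4343, 4.5444, 0.3632)

(6.4343, 4.5444, 0.3632)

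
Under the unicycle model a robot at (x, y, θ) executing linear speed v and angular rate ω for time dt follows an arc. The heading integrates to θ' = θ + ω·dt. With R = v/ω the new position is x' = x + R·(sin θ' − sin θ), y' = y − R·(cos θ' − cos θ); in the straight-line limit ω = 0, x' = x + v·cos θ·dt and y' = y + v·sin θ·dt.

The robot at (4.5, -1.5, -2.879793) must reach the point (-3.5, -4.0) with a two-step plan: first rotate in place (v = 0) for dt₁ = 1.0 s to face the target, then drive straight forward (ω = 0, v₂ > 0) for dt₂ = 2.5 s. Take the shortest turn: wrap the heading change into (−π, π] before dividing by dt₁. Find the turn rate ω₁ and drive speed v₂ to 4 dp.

ω₁ = 0.0411, v₂ = 3.3526

heading to target = atan2(-4−-1.5, -3.5−4.5) = -2.8387
Δθ = wrap(-2.8387 − -2.8798) = 0.0411; ω₁ = Δθ/dt₁ = 0.0411
distance = √((-3.5−4.5)² + (-4−-1.5)²) = 8.3815; v₂ = distance/dt₂ = 3.3526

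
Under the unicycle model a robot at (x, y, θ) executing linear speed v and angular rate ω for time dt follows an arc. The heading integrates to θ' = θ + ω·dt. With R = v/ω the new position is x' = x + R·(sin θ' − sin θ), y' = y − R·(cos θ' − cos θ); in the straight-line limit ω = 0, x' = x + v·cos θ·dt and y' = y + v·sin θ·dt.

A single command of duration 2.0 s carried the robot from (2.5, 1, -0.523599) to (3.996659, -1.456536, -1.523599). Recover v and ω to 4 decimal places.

v = 1.5000, ω = -0.5000

Δθ = -1.523599 − -0.523599 = -1.000000
ω = Δθ/dt = -1.000000/2.0 = -0.5000
R = −Δy/(cos θ' − cos θ) = -3.0000
v = R·ω = -3.0000·-0.5000 = 1.5000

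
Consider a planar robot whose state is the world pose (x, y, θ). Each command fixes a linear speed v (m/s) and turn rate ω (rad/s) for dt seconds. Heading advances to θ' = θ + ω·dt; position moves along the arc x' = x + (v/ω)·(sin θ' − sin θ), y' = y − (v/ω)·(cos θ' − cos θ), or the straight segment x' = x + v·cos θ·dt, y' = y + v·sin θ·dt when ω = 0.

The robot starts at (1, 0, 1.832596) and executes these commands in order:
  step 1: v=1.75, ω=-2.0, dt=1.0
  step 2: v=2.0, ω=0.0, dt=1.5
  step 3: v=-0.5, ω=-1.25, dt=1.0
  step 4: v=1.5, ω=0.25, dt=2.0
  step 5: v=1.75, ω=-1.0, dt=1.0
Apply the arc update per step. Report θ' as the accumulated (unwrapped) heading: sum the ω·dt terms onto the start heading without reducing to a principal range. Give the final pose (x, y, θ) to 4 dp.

(6.0422, -3.4662, -1.9174)

step 1: θ'=-0.1674 (R=-0.8750) → pose (1.9910, 1.0892, -0.1674)
step 2: θ'=-0.1674 (straight) → pose (4.9490, 0.5894, -0.1674)
step 3: θ'=-1.4174 (R=0.4000) → pose (4.6204, 0.9227, -1.4174)
step 4: θ'=-0.9174 (R=6.0000) → pose (5.7858, -1.8079, -0.9174)
step 5: θ'=-1.9174 (R=-1.7500) → pose (6.0422, -3.4662, -1.9174)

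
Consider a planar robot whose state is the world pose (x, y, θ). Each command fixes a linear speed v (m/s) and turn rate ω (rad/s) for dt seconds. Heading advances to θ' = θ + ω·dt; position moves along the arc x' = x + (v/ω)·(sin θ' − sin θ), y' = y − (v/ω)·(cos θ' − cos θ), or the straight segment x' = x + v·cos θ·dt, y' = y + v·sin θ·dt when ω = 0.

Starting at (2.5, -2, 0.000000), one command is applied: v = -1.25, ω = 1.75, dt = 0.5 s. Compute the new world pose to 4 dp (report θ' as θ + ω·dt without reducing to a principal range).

(1.9518, -2.2564, 0.8750)

θ' = 0.0000 + 1.75·0.5 = 0.8750
R = v/ω = -1.25/1.75 = -0.7143
x' = 2.5 + -0.7143·(sin 0.8750 − sin 0.0000) = 1.9518
y' = -2 − -0.7143·(cos 0.8750 − cos 0.0000) = -2.2564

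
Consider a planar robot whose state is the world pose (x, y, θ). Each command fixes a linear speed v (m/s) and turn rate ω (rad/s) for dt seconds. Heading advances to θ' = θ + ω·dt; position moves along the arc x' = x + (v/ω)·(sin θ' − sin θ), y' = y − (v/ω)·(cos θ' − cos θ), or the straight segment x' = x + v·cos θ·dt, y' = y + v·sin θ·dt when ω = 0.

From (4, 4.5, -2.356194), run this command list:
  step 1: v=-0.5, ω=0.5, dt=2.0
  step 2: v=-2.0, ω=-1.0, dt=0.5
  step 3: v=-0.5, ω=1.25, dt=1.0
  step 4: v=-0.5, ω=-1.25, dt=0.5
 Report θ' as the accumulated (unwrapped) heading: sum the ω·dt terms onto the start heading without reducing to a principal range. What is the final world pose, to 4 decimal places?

step 1: θ'=-1.3562 (R=-1.0000) → pose (4.2700, 5.4201, -1.3562)
step 2: θ'=-1.8562 (R=2.0000) → pose (4.3050, 6.4091, -1.8562)
step 3: θ'=-0.6062 (R=-0.4000) → pose (4.1491, 6.8504, -0.6062)
step 4: θ'=-1.2312 (R=0.4000) → pose (3.9998, 7.0459, -1.2312)

(3.9998, 7.0459, -1.2312)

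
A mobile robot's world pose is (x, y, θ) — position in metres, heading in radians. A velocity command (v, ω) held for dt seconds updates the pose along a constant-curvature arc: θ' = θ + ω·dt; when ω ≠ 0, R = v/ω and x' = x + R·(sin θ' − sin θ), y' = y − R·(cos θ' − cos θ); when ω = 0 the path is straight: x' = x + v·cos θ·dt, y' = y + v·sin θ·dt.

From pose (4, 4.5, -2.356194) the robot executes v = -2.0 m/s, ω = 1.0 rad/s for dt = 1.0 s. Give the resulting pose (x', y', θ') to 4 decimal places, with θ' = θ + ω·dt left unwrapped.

(4.5399, 6.3401, -1.3562)

θ' = -2.3562 + 1.0·1.0 = -1.3562
R = v/ω = -2.0/1.0 = -2.0000
x' = 4 + -2.0000·(sin -1.3562 − sin -2.3562) = 4.5399
y' = 4.5 − -2.0000·(cos -1.3562 − cos -2.3562) = 6.3401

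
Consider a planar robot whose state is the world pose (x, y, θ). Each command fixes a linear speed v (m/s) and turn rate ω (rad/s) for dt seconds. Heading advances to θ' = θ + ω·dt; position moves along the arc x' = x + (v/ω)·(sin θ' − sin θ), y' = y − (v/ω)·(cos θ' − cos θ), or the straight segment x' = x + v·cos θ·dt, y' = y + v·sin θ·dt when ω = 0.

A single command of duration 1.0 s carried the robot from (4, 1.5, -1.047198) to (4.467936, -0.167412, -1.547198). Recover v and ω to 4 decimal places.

Δθ = -1.547198 − -1.047198 = -0.500000
ω = Δθ/dt = -0.500000/1.0 = -0.5000
R = −Δy/(cos θ' − cos θ) = -3.5000
v = R·ω = -3.5000·-0.5000 = 1.7500

v = 1.7500, ω = -0.5000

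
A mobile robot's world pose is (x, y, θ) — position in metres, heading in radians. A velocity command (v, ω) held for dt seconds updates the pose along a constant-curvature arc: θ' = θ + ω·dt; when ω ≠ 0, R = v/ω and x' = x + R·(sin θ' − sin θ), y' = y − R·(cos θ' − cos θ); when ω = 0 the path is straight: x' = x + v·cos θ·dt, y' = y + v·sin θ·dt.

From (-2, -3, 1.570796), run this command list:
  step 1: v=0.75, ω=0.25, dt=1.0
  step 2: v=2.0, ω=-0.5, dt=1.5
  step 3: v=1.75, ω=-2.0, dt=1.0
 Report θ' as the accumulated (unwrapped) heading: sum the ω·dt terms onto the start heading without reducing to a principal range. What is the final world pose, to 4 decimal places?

(-0.2591, 0.7537, -0.9292)

step 1: θ'=1.8208 (R=3.0000) → pose (-2.0933, -2.2578, 1.8208)
step 2: θ'=1.0708 (R=-4.0000) → pose (-1.7279, 0.6495, 1.0708)
step 3: θ'=-0.9292 (R=-0.8750) → pose (-0.2591, 0.7537, -0.9292)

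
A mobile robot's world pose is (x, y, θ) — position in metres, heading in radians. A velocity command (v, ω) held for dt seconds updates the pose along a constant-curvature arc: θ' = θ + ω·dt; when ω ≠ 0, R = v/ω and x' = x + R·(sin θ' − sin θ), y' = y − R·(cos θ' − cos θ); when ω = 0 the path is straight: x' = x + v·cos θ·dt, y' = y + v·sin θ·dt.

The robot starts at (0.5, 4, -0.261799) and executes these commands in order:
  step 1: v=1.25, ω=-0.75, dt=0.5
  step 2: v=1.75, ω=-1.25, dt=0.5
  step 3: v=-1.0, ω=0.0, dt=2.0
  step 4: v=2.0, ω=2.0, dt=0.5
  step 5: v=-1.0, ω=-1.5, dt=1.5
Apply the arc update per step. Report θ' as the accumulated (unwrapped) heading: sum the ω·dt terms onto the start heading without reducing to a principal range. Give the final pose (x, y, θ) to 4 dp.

(1.4264, 5.4564, -2.5118)

step 1: θ'=-0.6368 (R=-1.6667) → pose (1.0597, 3.7301, -0.6368)
step 2: θ'=-1.2618 (R=-1.4000) → pose (1.5609, 3.0303, -1.2618)
step 3: θ'=-1.2618 (straight) → pose (0.9527, 4.9355, -1.2618)
step 4: θ'=-0.2618 (R=1.0000) → pose (1.6465, 4.2737, -0.2618)
step 5: θ'=-2.5118 (R=0.6667) → pose (1.4264, 5.4564, -2.5118)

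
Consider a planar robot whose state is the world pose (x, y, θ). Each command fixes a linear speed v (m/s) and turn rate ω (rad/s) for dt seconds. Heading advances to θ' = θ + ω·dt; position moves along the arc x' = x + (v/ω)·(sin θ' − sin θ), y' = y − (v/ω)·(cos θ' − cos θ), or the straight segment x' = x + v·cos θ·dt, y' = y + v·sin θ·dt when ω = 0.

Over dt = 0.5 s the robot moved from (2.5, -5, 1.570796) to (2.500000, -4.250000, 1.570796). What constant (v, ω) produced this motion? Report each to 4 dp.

v = 1.5000, ω = 0.0000

Δθ = 1.570796 − 1.570796 = 0.000000
ω = Δθ/dt = 0.000000/0.5 = 0.0000
ω = 0 → v = (Δx·cos θ + Δy·sin θ)/dt = 1.5000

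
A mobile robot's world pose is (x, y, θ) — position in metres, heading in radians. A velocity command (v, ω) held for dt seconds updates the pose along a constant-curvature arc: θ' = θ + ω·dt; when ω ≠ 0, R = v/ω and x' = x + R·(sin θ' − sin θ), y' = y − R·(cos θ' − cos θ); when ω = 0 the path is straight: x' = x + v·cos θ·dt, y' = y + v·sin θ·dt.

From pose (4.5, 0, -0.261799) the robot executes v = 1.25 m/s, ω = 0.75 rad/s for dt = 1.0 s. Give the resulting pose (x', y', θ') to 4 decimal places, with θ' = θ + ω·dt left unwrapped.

(5.7131, 0.1379, 0.4882)

θ' = -0.2618 + 0.75·1.0 = 0.4882
R = v/ω = 1.25/0.75 = 1.6667
x' = 4.5 + 1.6667·(sin 0.4882 − sin -0.2618) = 5.7131
y' = 0 − 1.6667·(cos 0.4882 − cos -0.2618) = 0.1379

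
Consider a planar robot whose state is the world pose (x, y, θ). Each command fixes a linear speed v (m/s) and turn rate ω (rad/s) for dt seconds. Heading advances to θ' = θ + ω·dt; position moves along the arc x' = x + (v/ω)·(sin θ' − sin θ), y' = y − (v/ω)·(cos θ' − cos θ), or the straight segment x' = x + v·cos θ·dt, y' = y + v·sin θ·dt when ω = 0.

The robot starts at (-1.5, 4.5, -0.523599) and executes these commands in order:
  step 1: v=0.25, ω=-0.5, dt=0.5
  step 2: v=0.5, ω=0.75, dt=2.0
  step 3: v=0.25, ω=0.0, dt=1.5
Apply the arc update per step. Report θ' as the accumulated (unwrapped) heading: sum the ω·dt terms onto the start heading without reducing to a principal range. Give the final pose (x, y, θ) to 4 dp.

(-0.2117, 4.6523, 0.7264)

step 1: θ'=-0.7736 (R=-0.5000) → pose (-1.4006, 4.4247, -0.7736)
step 2: θ'=0.7264 (R=0.6667) → pose (-0.4920, 4.4032, 0.7264)
step 3: θ'=0.7264 (straight) → pose (-0.2117, 4.6523, 0.7264)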